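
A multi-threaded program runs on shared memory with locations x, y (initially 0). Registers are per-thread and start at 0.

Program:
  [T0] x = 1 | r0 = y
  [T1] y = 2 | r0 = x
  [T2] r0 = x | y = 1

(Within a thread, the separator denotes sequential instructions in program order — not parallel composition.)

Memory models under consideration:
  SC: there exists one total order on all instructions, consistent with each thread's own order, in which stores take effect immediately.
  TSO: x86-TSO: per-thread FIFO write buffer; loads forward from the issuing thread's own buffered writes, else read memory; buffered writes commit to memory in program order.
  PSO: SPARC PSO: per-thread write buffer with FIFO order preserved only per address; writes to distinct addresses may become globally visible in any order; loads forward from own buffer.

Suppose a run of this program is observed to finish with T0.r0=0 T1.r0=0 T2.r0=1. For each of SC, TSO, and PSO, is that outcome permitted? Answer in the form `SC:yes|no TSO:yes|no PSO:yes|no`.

SC:no TSO:yes PSO:yes

outcome vector order: (T0.r0,T1.r0,T2.r0)
SC (10): <0 1 0>, <0 1 1>, <1 0 0>, <1 0 1>, <1 1 0>, <1 1 1>, <2 0 0>, <2 0 1>, <2 1 0>, <2 1 1>
TSO (12): <0 0 0>, <0 0 1>, <0 1 0>, <0 1 1>, <1 0 0>, <1 0 1>, <1 1 0>, <1 1 1>, <2 0 0>, <2 0 1>, <2 1 0>, <2 1 1>
PSO (12): <0 0 0>, <0 0 1>, <0 1 0>, <0 1 1>, <1 0 0>, <1 0 1>, <1 1 0>, <1 1 1>, <2 0 0>, <2 0 1>, <2 1 0>, <2 1 1>
target <0 0 1> ∈ {TSO,PSO}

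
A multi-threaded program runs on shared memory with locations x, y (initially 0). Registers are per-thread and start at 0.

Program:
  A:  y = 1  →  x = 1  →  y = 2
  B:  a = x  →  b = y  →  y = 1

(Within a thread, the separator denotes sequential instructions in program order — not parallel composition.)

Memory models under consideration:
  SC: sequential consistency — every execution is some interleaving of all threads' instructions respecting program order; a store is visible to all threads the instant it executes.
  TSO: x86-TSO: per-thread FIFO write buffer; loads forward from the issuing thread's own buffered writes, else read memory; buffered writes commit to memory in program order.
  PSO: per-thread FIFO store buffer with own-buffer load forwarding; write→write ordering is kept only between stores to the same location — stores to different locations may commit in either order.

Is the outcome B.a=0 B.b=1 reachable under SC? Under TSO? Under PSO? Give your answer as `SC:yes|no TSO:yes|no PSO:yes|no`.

SC:yes TSO:yes PSO:yes

outcome vector order: (B.a,B.b)
SC (5): 00; 01; 02; 11; 12
TSO (5): 00; 01; 02; 11; 12
PSO (6): 00; 01; 02; 10; 11; 12
target 01 ∈ {SC,TSO,PSO}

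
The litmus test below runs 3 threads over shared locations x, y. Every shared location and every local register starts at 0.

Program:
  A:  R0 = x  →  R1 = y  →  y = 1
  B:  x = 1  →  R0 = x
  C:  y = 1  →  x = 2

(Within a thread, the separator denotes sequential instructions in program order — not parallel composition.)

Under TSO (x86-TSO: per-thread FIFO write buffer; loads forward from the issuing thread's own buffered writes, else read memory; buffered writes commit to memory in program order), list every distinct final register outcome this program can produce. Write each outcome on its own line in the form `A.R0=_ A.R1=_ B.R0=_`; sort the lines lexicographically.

outcome vector order: (A.R0,A.R1,B.R0)
|TSO outcomes| = 10

A.R0=0 A.R1=0 B.R0=1
A.R0=0 A.R1=0 B.R0=2
A.R0=0 A.R1=1 B.R0=1
A.R0=0 A.R1=1 B.R0=2
A.R0=1 A.R1=0 B.R0=1
A.R0=1 A.R1=0 B.R0=2
A.R0=1 A.R1=1 B.R0=1
A.R0=1 A.R1=1 B.R0=2
A.R0=2 A.R1=1 B.R0=1
A.R0=2 A.R1=1 B.R0=2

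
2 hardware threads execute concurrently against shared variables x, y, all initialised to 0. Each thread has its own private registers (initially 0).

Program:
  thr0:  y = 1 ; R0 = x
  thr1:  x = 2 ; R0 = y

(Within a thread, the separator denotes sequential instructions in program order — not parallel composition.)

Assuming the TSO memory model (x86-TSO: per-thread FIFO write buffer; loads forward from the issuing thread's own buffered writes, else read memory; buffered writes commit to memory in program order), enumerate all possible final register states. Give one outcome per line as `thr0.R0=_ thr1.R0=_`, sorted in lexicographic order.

outcome vector order: (thr0.R0,thr1.R0)
|TSO outcomes| = 4

thr0.R0=0 thr1.R0=0
thr0.R0=0 thr1.R0=1
thr0.R0=2 thr1.R0=0
thr0.R0=2 thr1.R0=1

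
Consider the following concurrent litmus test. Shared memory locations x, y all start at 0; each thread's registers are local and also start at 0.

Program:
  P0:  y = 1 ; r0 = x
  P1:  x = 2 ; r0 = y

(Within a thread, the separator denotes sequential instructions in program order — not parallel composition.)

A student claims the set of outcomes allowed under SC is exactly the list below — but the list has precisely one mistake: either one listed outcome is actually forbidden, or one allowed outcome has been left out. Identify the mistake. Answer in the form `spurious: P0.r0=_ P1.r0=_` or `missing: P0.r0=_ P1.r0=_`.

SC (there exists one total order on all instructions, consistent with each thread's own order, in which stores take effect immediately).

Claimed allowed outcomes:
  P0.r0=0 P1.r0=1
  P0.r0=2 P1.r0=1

missing: P0.r0=2 P1.r0=0

outcome vector order: (P0.r0,P1.r0)
SC: 3 outcomes — {01 20 21}
SC∖claimed = {20}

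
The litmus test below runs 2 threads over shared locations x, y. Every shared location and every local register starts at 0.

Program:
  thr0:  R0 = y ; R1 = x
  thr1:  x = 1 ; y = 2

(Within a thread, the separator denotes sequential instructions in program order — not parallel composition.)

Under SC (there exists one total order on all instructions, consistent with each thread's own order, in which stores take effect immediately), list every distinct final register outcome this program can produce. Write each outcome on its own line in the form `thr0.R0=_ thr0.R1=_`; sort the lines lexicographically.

outcome vector order: (thr0.R0,thr0.R1)
|SC outcomes| = 3

thr0.R0=0 thr0.R1=0
thr0.R0=0 thr0.R1=1
thr0.R0=2 thr0.R1=1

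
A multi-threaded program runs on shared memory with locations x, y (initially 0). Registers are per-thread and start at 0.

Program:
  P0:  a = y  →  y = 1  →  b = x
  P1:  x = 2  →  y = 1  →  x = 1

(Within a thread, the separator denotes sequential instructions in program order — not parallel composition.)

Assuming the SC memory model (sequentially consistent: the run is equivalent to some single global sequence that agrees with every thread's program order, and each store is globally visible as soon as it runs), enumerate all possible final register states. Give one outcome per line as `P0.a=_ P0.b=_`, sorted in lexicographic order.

outcome vector order: (P0.a,P0.b)
|SC outcomes| = 5

P0.a=0 P0.b=0
P0.a=0 P0.b=1
P0.a=0 P0.b=2
P0.a=1 P0.b=1
P0.a=1 P0.b=2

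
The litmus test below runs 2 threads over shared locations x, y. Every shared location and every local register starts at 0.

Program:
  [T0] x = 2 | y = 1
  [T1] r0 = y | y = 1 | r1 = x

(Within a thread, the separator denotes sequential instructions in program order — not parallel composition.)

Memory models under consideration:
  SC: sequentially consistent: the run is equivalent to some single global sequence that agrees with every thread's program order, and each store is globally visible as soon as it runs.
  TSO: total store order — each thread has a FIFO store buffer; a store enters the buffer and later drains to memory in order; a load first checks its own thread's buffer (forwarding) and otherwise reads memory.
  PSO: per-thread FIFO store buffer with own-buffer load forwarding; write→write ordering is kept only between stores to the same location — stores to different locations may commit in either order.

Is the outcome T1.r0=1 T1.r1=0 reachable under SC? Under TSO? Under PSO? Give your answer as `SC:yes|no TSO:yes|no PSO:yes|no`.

outcome vector order: (T1.r0,T1.r1)
SC: 3 outcomes — {(0,0); (0,2); (1,2)}
TSO: 3 outcomes — {(0,0); (0,2); (1,2)}
PSO: 4 outcomes — {(0,0); (0,2); (1,0); (1,2)}
target (1,0) ∈ {PSO}

SC:no TSO:no PSO:yes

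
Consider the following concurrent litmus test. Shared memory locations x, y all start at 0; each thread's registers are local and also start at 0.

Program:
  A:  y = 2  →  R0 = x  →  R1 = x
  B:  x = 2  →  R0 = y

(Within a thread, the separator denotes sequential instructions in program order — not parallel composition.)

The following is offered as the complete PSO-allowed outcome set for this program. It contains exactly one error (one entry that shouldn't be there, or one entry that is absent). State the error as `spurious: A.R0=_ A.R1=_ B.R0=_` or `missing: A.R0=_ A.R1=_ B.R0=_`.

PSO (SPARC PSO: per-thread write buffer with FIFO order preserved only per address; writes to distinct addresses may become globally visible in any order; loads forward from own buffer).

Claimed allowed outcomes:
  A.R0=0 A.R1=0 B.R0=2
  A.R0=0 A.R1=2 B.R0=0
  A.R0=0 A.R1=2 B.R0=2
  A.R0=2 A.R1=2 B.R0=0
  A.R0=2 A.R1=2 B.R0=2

outcome vector order: (A.R0,A.R1,B.R0)
PSO (6): 000, 002, 020, 022, 220, 222
PSO∖claimed = {000}

missing: A.R0=0 A.R1=0 B.R0=0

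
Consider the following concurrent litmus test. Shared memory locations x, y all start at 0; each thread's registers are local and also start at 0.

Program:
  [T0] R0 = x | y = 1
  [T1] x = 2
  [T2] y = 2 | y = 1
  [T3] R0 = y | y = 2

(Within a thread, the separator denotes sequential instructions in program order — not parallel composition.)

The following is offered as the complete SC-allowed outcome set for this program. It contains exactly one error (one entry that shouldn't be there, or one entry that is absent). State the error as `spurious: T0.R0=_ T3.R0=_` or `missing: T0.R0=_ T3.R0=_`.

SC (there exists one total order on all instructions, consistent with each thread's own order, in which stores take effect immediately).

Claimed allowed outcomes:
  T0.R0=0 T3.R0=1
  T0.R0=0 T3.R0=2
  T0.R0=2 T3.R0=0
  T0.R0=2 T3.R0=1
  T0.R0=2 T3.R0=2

missing: T0.R0=0 T3.R0=0

outcome vector order: (T0.R0,T3.R0)
[SC] allowed = {(0,0) (0,1) (0,2) (2,0) (2,1) (2,2)}
SC∖claimed = {(0,0)}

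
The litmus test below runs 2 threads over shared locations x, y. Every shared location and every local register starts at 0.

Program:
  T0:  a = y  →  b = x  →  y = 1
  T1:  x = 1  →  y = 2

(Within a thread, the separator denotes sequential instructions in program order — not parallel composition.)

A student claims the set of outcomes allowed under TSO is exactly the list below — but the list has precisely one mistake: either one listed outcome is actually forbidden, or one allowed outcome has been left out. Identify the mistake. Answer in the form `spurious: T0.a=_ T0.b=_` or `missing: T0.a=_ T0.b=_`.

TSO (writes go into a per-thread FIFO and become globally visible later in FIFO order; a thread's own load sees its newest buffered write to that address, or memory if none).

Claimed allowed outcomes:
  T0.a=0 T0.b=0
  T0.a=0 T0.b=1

outcome vector order: (T0.a,T0.b)
TSO (3): (0,0), (0,1), (2,1)
TSO∖claimed = {(2,1)}

missing: T0.a=2 T0.b=1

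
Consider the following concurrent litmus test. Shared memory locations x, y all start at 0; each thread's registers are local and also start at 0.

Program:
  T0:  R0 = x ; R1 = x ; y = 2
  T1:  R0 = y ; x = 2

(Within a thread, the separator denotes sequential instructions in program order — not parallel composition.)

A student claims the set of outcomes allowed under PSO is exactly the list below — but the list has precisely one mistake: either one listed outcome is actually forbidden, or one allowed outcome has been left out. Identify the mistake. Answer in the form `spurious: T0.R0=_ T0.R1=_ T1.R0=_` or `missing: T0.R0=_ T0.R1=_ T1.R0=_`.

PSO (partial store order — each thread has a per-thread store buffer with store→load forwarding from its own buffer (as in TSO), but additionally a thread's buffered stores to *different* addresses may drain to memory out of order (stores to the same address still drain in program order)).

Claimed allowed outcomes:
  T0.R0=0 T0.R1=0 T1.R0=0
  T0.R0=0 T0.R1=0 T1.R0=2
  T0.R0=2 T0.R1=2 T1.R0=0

outcome vector order: (T0.R0,T0.R1,T1.R0)
[PSO] allowed = {0/0/0, 0/0/2, 0/2/0, 2/2/0}
PSO∖claimed = {0/2/0}

missing: T0.R0=0 T0.R1=2 T1.R0=0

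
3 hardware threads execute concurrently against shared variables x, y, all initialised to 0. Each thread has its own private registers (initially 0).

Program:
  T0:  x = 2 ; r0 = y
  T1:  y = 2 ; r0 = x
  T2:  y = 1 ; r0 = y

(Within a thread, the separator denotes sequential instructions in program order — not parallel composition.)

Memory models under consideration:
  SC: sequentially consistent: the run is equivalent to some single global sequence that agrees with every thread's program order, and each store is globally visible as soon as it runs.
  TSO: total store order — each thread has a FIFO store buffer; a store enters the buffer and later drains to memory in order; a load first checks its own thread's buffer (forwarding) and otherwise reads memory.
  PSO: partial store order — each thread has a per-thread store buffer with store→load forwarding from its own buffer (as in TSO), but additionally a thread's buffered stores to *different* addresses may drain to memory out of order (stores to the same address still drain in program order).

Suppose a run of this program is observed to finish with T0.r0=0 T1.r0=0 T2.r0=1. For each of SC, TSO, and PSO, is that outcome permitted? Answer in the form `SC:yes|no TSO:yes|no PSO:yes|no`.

outcome vector order: (T0.r0,T1.r0,T2.r0)
SC (9): <0 2 1>, <0 2 2>, <1 0 1>, <1 2 1>, <1 2 2>, <2 0 1>, <2 0 2>, <2 2 1>, <2 2 2>
TSO (12): <0 0 1>, <0 0 2>, <0 2 1>, <0 2 2>, <1 0 1>, <1 0 2>, <1 2 1>, <1 2 2>, <2 0 1>, <2 0 2>, <2 2 1>, <2 2 2>
PSO (12): <0 0 1>, <0 0 2>, <0 2 1>, <0 2 2>, <1 0 1>, <1 0 2>, <1 2 1>, <1 2 2>, <2 0 1>, <2 0 2>, <2 2 1>, <2 2 2>
target <0 0 1> ∈ {TSO,PSO}

SC:no TSO:yes PSO:yes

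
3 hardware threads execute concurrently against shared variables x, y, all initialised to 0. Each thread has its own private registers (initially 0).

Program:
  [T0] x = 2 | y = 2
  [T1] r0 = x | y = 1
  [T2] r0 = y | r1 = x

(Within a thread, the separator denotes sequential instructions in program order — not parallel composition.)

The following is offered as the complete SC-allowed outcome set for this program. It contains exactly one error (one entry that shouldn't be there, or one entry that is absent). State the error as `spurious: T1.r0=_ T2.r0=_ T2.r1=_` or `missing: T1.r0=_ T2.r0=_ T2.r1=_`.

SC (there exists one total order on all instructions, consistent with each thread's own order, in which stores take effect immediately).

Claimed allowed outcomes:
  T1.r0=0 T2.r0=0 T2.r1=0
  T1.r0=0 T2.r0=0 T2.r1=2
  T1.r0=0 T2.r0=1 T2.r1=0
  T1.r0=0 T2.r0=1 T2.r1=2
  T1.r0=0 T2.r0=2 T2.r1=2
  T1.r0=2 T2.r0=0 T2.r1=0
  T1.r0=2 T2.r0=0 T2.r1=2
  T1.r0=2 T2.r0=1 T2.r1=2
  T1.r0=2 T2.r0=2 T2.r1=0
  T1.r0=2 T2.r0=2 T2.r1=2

outcome vector order: (T1.r0,T2.r0,T2.r1)
[SC] allowed = {0/0/0, 0/0/2, 0/1/0, 0/1/2, 0/2/2, 2/0/0, 2/0/2, 2/1/2, 2/2/2}
claimed∖SC = {2/2/0}

spurious: T1.r0=2 T2.r0=2 T2.r1=0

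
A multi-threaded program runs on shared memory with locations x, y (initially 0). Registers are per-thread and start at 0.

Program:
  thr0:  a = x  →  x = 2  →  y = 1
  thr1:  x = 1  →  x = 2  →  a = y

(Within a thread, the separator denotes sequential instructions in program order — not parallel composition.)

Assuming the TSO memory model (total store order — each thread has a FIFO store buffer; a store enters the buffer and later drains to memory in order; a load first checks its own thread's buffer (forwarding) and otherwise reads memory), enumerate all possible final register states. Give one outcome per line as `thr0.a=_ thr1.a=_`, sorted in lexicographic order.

outcome vector order: (thr0.a,thr1.a)
|TSO outcomes| = 6

thr0.a=0 thr1.a=0
thr0.a=0 thr1.a=1
thr0.a=1 thr1.a=0
thr0.a=1 thr1.a=1
thr0.a=2 thr1.a=0
thr0.a=2 thr1.a=1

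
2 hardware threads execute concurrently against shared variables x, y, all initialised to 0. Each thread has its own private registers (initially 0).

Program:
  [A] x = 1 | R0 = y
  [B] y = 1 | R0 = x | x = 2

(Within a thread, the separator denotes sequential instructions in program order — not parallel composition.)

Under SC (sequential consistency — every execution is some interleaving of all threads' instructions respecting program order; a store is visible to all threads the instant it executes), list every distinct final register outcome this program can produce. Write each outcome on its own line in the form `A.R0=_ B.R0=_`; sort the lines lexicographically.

A.R0=0 B.R0=1
A.R0=1 B.R0=0
A.R0=1 B.R0=1

outcome vector order: (A.R0,B.R0)
|SC outcomes| = 3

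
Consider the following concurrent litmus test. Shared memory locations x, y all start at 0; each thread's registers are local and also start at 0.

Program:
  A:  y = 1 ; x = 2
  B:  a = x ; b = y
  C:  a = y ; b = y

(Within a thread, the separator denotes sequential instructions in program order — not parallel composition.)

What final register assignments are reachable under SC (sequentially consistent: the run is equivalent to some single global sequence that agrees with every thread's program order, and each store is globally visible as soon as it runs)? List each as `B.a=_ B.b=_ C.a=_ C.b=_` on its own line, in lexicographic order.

outcome vector order: (B.a,B.b,C.a,C.b)
|SC outcomes| = 9

B.a=0 B.b=0 C.a=0 C.b=0
B.a=0 B.b=0 C.a=0 C.b=1
B.a=0 B.b=0 C.a=1 C.b=1
B.a=0 B.b=1 C.a=0 C.b=0
B.a=0 B.b=1 C.a=0 C.b=1
B.a=0 B.b=1 C.a=1 C.b=1
B.a=2 B.b=1 C.a=0 C.b=0
B.a=2 B.b=1 C.a=0 C.b=1
B.a=2 B.b=1 C.a=1 C.b=1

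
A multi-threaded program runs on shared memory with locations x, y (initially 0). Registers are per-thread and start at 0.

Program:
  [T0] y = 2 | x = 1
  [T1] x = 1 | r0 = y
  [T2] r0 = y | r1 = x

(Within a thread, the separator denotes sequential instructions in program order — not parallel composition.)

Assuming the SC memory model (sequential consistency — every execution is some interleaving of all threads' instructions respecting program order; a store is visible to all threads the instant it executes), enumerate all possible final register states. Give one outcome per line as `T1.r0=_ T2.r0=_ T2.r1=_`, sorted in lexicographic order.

outcome vector order: (T1.r0,T2.r0,T2.r1)
|SC outcomes| = 7

T1.r0=0 T2.r0=0 T2.r1=0
T1.r0=0 T2.r0=0 T2.r1=1
T1.r0=0 T2.r0=2 T2.r1=1
T1.r0=2 T2.r0=0 T2.r1=0
T1.r0=2 T2.r0=0 T2.r1=1
T1.r0=2 T2.r0=2 T2.r1=0
T1.r0=2 T2.r0=2 T2.r1=1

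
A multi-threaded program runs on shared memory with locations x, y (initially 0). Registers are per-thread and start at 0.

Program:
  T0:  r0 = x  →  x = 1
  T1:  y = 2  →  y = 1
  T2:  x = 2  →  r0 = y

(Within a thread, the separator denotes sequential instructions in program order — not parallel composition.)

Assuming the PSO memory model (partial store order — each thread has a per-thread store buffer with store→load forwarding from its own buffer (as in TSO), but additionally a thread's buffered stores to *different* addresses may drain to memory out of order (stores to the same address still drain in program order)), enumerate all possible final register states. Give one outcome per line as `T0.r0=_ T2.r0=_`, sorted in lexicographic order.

outcome vector order: (T0.r0,T2.r0)
|PSO outcomes| = 6

T0.r0=0 T2.r0=0
T0.r0=0 T2.r0=1
T0.r0=0 T2.r0=2
T0.r0=2 T2.r0=0
T0.r0=2 T2.r0=1
T0.r0=2 T2.r0=2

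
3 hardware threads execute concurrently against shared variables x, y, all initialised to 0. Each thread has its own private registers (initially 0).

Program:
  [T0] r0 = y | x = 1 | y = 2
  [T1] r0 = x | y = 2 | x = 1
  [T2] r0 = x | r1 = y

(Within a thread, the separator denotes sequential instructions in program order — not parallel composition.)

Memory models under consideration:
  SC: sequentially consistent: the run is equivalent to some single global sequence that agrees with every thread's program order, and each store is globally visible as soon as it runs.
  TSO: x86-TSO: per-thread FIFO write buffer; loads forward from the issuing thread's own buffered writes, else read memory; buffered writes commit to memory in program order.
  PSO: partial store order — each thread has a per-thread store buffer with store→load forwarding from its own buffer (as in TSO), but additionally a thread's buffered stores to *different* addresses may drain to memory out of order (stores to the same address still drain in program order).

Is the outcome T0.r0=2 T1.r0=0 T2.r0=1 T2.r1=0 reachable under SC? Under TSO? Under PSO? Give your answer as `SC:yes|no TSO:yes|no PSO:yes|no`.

outcome vector order: (T0.r0,T1.r0,T2.r0,T2.r1)
SC (11): (0,0,0,0), (0,0,0,2), (0,0,1,0), (0,0,1,2), (0,1,0,0), (0,1,0,2), (0,1,1,0), (0,1,1,2), (2,0,0,0), (2,0,0,2), (2,0,1,2)
TSO (11): (0,0,0,0), (0,0,0,2), (0,0,1,0), (0,0,1,2), (0,1,0,0), (0,1,0,2), (0,1,1,0), (0,1,1,2), (2,0,0,0), (2,0,0,2), (2,0,1,2)
PSO (12): (0,0,0,0), (0,0,0,2), (0,0,1,0), (0,0,1,2), (0,1,0,0), (0,1,0,2), (0,1,1,0), (0,1,1,2), (2,0,0,0), (2,0,0,2), (2,0,1,0), (2,0,1,2)
target (2,0,1,0) ∈ {PSO}

SC:no TSO:no PSO:yes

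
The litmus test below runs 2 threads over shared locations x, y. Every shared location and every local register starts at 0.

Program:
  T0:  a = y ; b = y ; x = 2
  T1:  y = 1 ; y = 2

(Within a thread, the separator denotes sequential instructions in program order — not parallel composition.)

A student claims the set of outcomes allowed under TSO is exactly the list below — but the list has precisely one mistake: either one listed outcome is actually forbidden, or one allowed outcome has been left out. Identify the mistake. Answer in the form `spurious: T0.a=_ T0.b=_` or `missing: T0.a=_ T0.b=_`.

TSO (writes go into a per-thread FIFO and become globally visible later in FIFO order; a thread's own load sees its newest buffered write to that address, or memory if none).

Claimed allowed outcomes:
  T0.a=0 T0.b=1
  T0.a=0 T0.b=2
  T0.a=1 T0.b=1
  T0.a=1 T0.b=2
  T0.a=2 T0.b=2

missing: T0.a=0 T0.b=0

outcome vector order: (T0.a,T0.b)
TSO (6): 0/0; 0/1; 0/2; 1/1; 1/2; 2/2
TSO∖claimed = {0/0}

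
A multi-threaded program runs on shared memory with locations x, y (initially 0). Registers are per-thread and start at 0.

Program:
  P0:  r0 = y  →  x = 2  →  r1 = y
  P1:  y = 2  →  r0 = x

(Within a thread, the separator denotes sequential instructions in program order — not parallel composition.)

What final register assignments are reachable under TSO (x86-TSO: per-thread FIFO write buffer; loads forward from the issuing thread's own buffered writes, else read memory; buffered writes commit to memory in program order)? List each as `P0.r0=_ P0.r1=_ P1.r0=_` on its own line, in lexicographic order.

P0.r0=0 P0.r1=0 P1.r0=0
P0.r0=0 P0.r1=0 P1.r0=2
P0.r0=0 P0.r1=2 P1.r0=0
P0.r0=0 P0.r1=2 P1.r0=2
P0.r0=2 P0.r1=2 P1.r0=0
P0.r0=2 P0.r1=2 P1.r0=2

outcome vector order: (P0.r0,P0.r1,P1.r0)
|TSO outcomes| = 6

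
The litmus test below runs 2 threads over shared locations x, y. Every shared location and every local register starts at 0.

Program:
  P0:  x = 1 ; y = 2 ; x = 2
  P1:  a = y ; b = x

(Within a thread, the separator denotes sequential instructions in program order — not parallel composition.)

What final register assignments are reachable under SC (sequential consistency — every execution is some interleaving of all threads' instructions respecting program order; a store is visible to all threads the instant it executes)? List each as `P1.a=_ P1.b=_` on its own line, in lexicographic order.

P1.a=0 P1.b=0
P1.a=0 P1.b=1
P1.a=0 P1.b=2
P1.a=2 P1.b=1
P1.a=2 P1.b=2

outcome vector order: (P1.a,P1.b)
|SC outcomes| = 5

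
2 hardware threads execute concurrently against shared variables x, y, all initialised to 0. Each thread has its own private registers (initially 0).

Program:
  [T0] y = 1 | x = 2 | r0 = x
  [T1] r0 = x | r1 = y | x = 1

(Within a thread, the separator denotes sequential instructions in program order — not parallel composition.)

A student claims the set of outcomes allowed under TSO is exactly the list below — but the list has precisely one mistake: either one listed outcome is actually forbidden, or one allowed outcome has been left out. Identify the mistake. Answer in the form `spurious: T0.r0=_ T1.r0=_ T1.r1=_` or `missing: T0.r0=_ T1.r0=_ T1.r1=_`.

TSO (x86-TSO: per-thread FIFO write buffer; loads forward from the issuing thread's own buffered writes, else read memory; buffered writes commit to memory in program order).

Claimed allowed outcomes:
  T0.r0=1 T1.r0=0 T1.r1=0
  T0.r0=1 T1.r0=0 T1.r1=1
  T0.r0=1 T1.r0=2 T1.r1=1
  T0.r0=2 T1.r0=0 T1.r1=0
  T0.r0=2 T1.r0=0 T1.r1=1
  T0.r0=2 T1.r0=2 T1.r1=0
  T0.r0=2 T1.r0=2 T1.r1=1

spurious: T0.r0=2 T1.r0=2 T1.r1=0

outcome vector order: (T0.r0,T1.r0,T1.r1)
[TSO] allowed = {(1,0,0) (1,0,1) (1,2,1) (2,0,0) (2,0,1) (2,2,1)}
claimed∖TSO = {(2,2,0)}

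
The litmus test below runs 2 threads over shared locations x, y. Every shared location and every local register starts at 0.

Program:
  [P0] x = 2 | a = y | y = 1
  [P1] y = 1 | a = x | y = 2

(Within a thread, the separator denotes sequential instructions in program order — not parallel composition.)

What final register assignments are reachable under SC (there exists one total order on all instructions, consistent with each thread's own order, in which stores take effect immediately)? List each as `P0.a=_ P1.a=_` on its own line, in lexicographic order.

P0.a=0 P1.a=2
P0.a=1 P1.a=0
P0.a=1 P1.a=2
P0.a=2 P1.a=0
P0.a=2 P1.a=2

outcome vector order: (P0.a,P1.a)
|SC outcomes| = 5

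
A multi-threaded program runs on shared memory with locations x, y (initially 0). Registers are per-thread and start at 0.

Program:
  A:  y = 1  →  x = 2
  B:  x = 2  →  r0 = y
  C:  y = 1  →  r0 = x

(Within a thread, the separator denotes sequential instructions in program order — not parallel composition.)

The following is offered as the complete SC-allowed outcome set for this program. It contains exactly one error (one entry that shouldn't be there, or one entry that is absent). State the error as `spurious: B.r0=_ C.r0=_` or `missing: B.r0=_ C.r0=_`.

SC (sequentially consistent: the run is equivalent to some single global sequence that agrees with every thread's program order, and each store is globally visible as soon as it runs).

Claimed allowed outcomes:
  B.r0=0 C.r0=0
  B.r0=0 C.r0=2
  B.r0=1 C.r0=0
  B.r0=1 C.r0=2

spurious: B.r0=0 C.r0=0

outcome vector order: (B.r0,C.r0)
[SC] allowed = {02 10 12}
claimed∖SC = {00}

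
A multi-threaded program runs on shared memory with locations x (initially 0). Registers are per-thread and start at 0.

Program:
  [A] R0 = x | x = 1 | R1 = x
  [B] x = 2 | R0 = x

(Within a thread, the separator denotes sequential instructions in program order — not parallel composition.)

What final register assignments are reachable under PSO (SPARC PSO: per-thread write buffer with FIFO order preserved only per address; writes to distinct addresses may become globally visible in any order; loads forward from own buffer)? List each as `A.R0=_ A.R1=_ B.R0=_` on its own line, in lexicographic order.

outcome vector order: (A.R0,A.R1,B.R0)
|PSO outcomes| = 5

A.R0=0 A.R1=1 B.R0=1
A.R0=0 A.R1=1 B.R0=2
A.R0=0 A.R1=2 B.R0=2
A.R0=2 A.R1=1 B.R0=1
A.R0=2 A.R1=1 B.R0=2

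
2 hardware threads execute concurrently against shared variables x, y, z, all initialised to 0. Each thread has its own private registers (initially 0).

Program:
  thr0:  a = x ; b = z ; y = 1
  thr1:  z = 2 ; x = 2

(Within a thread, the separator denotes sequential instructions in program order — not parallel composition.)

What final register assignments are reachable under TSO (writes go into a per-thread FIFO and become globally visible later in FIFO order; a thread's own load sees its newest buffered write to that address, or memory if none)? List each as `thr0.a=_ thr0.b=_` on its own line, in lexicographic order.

thr0.a=0 thr0.b=0
thr0.a=0 thr0.b=2
thr0.a=2 thr0.b=2

outcome vector order: (thr0.a,thr0.b)
|TSO outcomes| = 3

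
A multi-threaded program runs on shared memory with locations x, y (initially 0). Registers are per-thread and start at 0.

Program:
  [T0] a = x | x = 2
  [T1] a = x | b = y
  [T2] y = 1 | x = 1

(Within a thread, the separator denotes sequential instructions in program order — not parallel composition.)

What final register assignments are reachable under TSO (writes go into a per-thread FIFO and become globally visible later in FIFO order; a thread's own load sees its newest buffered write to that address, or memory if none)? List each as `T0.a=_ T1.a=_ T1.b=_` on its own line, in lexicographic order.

T0.a=0 T1.a=0 T1.b=0
T0.a=0 T1.a=0 T1.b=1
T0.a=0 T1.a=1 T1.b=1
T0.a=0 T1.a=2 T1.b=0
T0.a=0 T1.a=2 T1.b=1
T0.a=1 T1.a=0 T1.b=0
T0.a=1 T1.a=0 T1.b=1
T0.a=1 T1.a=1 T1.b=1
T0.a=1 T1.a=2 T1.b=1

outcome vector order: (T0.a,T1.a,T1.b)
|TSO outcomes| = 9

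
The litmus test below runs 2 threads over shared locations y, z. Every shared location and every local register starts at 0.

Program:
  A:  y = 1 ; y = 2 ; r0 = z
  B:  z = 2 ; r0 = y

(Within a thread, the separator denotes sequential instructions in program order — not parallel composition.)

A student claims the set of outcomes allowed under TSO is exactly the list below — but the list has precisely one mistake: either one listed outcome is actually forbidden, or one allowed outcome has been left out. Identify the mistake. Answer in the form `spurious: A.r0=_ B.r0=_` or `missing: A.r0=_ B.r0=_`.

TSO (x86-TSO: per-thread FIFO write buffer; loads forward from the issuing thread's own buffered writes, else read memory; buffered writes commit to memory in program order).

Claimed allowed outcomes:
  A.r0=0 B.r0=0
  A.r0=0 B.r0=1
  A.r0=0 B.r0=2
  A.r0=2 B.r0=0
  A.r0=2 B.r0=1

outcome vector order: (A.r0,B.r0)
TSO (6): (0,0), (0,1), (0,2), (2,0), (2,1), (2,2)
TSO∖claimed = {(2,2)}

missing: A.r0=2 B.r0=2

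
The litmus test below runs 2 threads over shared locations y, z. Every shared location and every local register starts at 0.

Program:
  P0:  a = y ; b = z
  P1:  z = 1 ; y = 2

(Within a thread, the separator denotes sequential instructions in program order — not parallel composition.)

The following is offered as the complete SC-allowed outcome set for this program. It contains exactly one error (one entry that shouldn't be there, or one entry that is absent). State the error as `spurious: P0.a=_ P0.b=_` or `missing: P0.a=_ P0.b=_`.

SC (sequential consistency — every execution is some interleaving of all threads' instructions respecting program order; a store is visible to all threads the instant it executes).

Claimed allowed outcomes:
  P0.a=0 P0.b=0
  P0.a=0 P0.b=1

missing: P0.a=2 P0.b=1

outcome vector order: (P0.a,P0.b)
SC (3): <0 0> <0 1> <2 1>
SC∖claimed = {<2 1>}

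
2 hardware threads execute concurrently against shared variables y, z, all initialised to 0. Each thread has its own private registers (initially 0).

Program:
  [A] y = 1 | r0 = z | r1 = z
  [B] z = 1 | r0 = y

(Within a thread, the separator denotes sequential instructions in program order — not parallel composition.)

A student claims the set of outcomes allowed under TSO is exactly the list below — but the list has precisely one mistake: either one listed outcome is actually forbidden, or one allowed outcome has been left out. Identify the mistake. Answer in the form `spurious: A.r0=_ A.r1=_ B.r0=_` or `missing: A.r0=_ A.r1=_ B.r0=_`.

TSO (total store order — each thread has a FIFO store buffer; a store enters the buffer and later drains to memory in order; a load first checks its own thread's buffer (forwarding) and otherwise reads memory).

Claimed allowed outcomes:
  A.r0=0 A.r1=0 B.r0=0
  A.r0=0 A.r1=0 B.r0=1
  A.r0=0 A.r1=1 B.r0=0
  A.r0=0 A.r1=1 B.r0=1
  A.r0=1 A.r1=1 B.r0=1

missing: A.r0=1 A.r1=1 B.r0=0

outcome vector order: (A.r0,A.r1,B.r0)
under TSO → <0 0 0> <0 0 1> <0 1 0> <0 1 1> <1 1 0> <1 1 1>
TSO∖claimed = {<1 1 0>}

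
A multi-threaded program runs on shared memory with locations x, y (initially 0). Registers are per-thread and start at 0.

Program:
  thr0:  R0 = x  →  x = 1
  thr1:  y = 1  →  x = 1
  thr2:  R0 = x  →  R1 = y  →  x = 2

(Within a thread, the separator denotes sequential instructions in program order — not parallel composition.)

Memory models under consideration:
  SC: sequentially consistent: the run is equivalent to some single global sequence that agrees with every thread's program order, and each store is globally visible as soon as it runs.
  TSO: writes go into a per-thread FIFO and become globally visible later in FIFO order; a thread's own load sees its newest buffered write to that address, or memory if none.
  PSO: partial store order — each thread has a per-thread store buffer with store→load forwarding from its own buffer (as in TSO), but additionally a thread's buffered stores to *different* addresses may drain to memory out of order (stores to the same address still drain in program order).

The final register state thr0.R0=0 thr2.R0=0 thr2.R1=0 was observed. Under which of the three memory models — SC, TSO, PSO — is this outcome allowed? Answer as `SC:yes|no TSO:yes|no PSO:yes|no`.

SC:yes TSO:yes PSO:yes

outcome vector order: (thr0.R0,thr2.R0,thr2.R1)
SC: 10 outcomes — {0/0/0; 0/0/1; 0/1/0; 0/1/1; 1/0/0; 1/0/1; 1/1/1; 2/0/0; 2/0/1; 2/1/1}
TSO: 10 outcomes — {0/0/0; 0/0/1; 0/1/0; 0/1/1; 1/0/0; 1/0/1; 1/1/1; 2/0/0; 2/0/1; 2/1/1}
PSO: 12 outcomes — {0/0/0; 0/0/1; 0/1/0; 0/1/1; 1/0/0; 1/0/1; 1/1/0; 1/1/1; 2/0/0; 2/0/1; 2/1/0; 2/1/1}
target 0/0/0 ∈ {SC,TSO,PSO}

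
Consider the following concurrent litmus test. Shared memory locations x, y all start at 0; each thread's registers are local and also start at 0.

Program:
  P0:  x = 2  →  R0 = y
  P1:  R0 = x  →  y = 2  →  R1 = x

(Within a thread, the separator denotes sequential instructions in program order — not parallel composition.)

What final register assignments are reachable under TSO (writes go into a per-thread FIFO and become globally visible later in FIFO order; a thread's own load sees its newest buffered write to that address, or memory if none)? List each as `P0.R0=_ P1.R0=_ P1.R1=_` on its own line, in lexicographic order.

outcome vector order: (P0.R0,P1.R0,P1.R1)
|TSO outcomes| = 6

P0.R0=0 P1.R0=0 P1.R1=0
P0.R0=0 P1.R0=0 P1.R1=2
P0.R0=0 P1.R0=2 P1.R1=2
P0.R0=2 P1.R0=0 P1.R1=0
P0.R0=2 P1.R0=0 P1.R1=2
P0.R0=2 P1.R0=2 P1.R1=2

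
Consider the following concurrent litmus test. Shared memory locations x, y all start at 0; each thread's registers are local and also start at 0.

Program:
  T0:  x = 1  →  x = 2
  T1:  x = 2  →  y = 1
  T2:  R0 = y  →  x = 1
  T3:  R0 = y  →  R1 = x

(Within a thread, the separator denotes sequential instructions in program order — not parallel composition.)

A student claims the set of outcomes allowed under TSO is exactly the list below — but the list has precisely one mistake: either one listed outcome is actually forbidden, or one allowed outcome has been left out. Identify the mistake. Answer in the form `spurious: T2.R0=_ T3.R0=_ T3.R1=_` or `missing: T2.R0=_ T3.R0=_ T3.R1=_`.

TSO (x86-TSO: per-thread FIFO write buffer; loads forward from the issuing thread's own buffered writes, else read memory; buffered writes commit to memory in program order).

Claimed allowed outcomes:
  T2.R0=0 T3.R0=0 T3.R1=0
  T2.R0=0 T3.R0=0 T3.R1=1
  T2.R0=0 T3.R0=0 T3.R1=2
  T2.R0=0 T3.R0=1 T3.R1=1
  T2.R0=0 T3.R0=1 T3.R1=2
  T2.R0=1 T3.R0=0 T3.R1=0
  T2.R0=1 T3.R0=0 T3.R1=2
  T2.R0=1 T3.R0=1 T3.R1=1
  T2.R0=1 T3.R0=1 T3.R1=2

outcome vector order: (T2.R0,T3.R0,T3.R1)
under TSO → (0,0,0), (0,0,1), (0,0,2), (0,1,1), (0,1,2), (1,0,0), (1,0,1), (1,0,2), (1,1,1), (1,1,2)
TSO∖claimed = {(1,0,1)}

missing: T2.R0=1 T3.R0=0 T3.R1=1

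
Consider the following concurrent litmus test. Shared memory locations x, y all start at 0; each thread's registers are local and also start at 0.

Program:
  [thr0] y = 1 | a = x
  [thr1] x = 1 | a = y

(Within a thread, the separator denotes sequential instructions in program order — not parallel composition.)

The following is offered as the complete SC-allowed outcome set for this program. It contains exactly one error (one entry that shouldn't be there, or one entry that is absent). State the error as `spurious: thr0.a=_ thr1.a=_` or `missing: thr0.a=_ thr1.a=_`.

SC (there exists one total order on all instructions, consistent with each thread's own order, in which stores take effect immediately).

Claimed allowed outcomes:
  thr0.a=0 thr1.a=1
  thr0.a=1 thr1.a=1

missing: thr0.a=1 thr1.a=0

outcome vector order: (thr0.a,thr1.a)
[SC] allowed = {<0 1>; <1 0>; <1 1>}
SC∖claimed = {<1 0>}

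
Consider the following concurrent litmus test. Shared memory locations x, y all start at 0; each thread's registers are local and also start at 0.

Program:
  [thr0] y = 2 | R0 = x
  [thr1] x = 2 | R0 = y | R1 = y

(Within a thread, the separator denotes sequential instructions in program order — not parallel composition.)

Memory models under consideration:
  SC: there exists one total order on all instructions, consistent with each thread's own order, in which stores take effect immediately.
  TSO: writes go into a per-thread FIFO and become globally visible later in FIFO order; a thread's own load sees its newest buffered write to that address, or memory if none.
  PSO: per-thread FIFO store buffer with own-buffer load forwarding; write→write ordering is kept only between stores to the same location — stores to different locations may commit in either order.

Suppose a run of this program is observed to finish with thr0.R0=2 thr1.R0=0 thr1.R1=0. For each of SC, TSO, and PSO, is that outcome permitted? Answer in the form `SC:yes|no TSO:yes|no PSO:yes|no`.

SC:yes TSO:yes PSO:yes

outcome vector order: (thr0.R0,thr1.R0,thr1.R1)
[SC] allowed = {<0 2 2>; <2 0 0>; <2 0 2>; <2 2 2>}
[TSO] allowed = {<0 0 0>; <0 0 2>; <0 2 2>; <2 0 0>; <2 0 2>; <2 2 2>}
[PSO] allowed = {<0 0 0>; <0 0 2>; <0 2 2>; <2 0 0>; <2 0 2>; <2 2 2>}
target <2 0 0> ∈ {SC,TSO,PSO}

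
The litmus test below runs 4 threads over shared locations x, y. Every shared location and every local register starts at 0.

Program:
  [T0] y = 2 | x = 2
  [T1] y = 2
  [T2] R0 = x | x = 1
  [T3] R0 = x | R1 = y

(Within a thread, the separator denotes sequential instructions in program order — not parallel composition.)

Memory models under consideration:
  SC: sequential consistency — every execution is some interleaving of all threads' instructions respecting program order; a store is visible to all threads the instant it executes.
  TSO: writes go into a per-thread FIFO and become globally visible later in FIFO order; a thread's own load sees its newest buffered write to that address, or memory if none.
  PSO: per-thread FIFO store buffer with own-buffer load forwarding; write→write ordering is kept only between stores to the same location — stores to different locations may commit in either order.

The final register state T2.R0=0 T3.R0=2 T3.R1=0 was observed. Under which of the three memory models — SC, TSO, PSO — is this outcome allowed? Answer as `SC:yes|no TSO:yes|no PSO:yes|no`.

outcome vector order: (T2.R0,T3.R0,T3.R1)
SC (9): 0/0/0, 0/0/2, 0/1/0, 0/1/2, 0/2/2, 2/0/0, 2/0/2, 2/1/2, 2/2/2
TSO (9): 0/0/0, 0/0/2, 0/1/0, 0/1/2, 0/2/2, 2/0/0, 2/0/2, 2/1/2, 2/2/2
PSO (12): 0/0/0, 0/0/2, 0/1/0, 0/1/2, 0/2/0, 0/2/2, 2/0/0, 2/0/2, 2/1/0, 2/1/2, 2/2/0, 2/2/2
target 0/2/0 ∈ {PSO}

SC:no TSO:no PSO:yes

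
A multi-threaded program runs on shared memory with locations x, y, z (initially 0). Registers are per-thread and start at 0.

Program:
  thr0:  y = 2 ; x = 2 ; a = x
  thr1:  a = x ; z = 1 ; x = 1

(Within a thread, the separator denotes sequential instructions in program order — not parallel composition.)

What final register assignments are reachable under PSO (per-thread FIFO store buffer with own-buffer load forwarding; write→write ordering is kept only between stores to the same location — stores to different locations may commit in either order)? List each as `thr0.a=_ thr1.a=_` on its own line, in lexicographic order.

thr0.a=1 thr1.a=0
thr0.a=1 thr1.a=2
thr0.a=2 thr1.a=0
thr0.a=2 thr1.a=2

outcome vector order: (thr0.a,thr1.a)
|PSO outcomes| = 4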